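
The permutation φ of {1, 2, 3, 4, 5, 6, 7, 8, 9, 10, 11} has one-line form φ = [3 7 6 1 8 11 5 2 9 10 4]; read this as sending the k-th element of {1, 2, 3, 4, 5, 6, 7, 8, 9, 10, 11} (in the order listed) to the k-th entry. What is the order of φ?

The disjoint-cycle form of φ has cycle lengths 5, 4, 1, 1.
The order is lcm(5, 4) = 20.

20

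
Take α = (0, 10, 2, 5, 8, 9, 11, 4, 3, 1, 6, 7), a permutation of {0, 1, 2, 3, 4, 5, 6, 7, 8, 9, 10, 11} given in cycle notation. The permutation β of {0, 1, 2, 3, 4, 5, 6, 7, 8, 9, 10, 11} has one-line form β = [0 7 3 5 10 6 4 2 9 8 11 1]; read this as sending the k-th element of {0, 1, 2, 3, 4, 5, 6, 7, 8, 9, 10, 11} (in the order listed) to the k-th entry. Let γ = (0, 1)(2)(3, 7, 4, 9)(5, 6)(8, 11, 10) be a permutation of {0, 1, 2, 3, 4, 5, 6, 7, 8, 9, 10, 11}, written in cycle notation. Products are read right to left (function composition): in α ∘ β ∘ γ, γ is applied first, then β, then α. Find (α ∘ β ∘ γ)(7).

Apply the permutations in order: γ(7) = 4, then β(4) = 10, then α(10) = 2. So (α ∘ β ∘ γ)(7) = 2.

2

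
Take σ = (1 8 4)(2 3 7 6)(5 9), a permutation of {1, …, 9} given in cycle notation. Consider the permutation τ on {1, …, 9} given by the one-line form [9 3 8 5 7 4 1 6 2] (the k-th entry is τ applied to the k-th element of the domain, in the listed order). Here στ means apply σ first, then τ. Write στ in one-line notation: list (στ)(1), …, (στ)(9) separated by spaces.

(στ)(x) = τ(σ(x)). Computing each image: τ(σ(1)) = τ(8) = 6, τ(σ(2)) = τ(3) = 8, τ(σ(3)) = τ(7) = 1, τ(σ(4)) = τ(1) = 9, τ(σ(5)) = τ(9) = 2, τ(σ(6)) = τ(2) = 3, τ(σ(7)) = τ(6) = 4, τ(σ(8)) = τ(4) = 5, τ(σ(9)) = τ(5) = 7.
Hence στ = [6 8 1 9 2 3 4 5 7].

6 8 1 9 2 3 4 5 7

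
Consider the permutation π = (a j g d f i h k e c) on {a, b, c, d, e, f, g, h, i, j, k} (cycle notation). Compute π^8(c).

k

c lies in the 10-cycle (a j g d f i h k e c).
Stepping 8 places around the cycle: c → a → j → g → d → f → i → h → k.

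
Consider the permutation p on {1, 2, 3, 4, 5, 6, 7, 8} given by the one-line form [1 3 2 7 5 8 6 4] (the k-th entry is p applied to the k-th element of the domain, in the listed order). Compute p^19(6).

Tracing 6 → 8 → … returns to 6 after 4 steps, so 6 lies in a 4-cycle (4 7 6 8).
Powers repeat with period 4 on this cycle, and 19 mod 4 = 3, so p^19(6) = p^3(6).
Stepping 3 places around the cycle: 6 → 8 → 4 → 7.

7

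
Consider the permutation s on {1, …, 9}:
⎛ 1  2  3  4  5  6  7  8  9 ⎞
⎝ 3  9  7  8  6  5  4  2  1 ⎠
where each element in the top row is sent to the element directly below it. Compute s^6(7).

Tracing 7 → 4 → … returns to 7 after 7 steps, so 7 lies in a 7-cycle (1, 3, 7, 4, 8, 2, 9).
Advancing 6 steps from 7: 7 → 4 → 8 → 2 → 9 → 1 → 3.

3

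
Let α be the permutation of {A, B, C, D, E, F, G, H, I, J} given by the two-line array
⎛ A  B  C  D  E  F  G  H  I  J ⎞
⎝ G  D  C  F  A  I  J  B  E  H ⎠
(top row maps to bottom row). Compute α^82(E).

Tracing E → A → … returns to E after 9 steps, so E lies in a 9-cycle (A G J H B D F I E).
Since the cycle has length 9, α^82 acts on it the same as α^1 (82 mod 9 = 1).
Advancing 1 step from E: E → A.

A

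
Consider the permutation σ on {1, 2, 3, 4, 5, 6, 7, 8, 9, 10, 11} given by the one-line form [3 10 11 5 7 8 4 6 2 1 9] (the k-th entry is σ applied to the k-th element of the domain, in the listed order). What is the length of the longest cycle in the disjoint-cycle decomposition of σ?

6

Decomposing into disjoint cycles gives (1, 3, 11, 9, 2, 10)(4, 5, 7)(6, 8); the longest has length 6.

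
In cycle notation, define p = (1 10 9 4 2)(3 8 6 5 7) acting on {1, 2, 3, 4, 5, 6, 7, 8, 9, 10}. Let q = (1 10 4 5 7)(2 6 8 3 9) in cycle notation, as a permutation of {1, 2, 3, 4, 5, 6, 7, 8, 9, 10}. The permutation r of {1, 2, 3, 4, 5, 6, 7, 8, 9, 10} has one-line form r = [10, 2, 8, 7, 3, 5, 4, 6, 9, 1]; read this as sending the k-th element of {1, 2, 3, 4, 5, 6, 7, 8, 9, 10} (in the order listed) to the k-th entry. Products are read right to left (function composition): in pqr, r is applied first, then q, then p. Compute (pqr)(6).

Apply the permutations in order: r(6) = 5, then q(5) = 7, then p(7) = 3. So (pqr)(6) = 3.

3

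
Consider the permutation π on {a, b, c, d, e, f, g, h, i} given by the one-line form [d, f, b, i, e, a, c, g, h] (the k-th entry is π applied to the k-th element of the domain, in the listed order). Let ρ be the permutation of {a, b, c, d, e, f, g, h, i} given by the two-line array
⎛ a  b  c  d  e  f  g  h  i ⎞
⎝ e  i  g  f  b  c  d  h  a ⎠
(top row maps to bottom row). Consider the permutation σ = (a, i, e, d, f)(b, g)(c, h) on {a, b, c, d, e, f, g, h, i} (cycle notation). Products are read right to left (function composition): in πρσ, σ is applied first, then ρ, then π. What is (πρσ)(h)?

Apply the permutations in order: σ(h) = c, then ρ(c) = g, then π(g) = c. So (πρσ)(h) = c.

c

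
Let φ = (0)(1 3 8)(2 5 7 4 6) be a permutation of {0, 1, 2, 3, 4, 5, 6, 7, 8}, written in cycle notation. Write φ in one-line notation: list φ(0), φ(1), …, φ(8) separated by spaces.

Image by image: 0→0, 1→3, 2→5, 3→8, 4→6, 5→7, 6→2, 7→4, 8→1.
So the one-line form is 0 3 5 8 6 7 2 4 1.

0 3 5 8 6 7 2 4 1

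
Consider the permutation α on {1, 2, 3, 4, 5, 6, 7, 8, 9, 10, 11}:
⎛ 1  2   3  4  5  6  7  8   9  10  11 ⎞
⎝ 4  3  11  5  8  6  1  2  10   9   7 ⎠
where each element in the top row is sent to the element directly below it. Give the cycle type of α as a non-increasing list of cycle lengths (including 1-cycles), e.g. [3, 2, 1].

The disjoint cycles are (1 4 5 8 2 3 11 7)(6)(9 10), with lengths 8, 2, 1 in non-increasing order.

[8, 2, 1]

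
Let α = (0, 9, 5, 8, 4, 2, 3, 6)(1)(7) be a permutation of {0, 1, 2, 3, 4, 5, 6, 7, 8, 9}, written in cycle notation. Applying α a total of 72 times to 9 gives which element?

9

9 lies in the 8-cycle (0, 9, 5, 8, 4, 2, 3, 6).
Powers repeat with period 8 on this cycle, and 72 mod 8 = 0, so α^72(9) = α^0(9).
So α^72(9) = 9.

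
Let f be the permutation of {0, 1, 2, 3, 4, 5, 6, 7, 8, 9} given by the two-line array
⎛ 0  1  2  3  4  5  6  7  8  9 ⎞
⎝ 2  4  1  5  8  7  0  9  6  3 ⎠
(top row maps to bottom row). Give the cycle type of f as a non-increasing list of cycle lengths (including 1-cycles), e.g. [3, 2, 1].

[6, 4]

The disjoint cycles are (0, 2, 1, 4, 8, 6)(3, 5, 7, 9), with lengths 6, 4 in non-increasing order.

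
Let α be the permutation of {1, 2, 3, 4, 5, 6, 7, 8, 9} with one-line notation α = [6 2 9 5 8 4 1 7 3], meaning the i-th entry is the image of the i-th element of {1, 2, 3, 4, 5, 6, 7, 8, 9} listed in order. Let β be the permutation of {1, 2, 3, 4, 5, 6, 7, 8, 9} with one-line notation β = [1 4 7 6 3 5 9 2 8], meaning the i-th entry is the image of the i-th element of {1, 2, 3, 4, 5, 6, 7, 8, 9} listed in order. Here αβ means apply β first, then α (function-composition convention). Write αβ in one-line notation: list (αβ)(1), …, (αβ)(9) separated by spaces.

6 5 1 4 9 8 3 2 7

(αβ)(x) = α(β(x)). Computing each image: α(β(1)) = α(1) = 6, α(β(2)) = α(4) = 5, α(β(3)) = α(7) = 1, α(β(4)) = α(6) = 4, α(β(5)) = α(3) = 9, α(β(6)) = α(5) = 8, α(β(7)) = α(9) = 3, α(β(8)) = α(2) = 2, α(β(9)) = α(8) = 7.
Hence αβ = [6 5 1 4 9 8 3 2 7].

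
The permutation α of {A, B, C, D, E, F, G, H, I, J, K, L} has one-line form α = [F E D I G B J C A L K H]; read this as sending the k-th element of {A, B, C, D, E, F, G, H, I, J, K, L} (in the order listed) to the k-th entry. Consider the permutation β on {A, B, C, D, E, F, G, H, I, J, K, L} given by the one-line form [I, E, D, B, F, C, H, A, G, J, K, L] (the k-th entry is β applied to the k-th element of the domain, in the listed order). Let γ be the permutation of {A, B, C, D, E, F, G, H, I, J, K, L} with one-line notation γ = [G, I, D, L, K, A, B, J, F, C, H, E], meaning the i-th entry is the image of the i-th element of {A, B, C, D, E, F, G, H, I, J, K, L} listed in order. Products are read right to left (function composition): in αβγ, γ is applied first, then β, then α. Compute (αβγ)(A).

C

(αβγ)(A) = α(β(γ(A))). γ(A) = G, then β(G) = H, then α(H) = C, so the result is C.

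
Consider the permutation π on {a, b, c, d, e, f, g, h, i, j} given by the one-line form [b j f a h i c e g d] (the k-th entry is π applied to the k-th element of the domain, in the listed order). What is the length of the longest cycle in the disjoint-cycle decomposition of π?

Decomposing into disjoint cycles gives (a b j d)(c f i g)(e h); the longest has length 4.

4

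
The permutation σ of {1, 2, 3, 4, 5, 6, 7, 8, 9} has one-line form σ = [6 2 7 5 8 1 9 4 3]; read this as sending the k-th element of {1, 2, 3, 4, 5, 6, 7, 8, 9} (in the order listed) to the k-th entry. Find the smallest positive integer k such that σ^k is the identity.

The disjoint-cycle form of σ has cycle lengths 3, 3, 2, 1.
The order of σ is the least common multiple of its cycle lengths: lcm(3, 3, 2) = 6.

6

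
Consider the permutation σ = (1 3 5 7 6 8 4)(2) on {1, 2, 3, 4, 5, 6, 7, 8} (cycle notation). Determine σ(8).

4

8 appears in (1 3 5 7 6 8 4); the next entry (wrapping around) is 4.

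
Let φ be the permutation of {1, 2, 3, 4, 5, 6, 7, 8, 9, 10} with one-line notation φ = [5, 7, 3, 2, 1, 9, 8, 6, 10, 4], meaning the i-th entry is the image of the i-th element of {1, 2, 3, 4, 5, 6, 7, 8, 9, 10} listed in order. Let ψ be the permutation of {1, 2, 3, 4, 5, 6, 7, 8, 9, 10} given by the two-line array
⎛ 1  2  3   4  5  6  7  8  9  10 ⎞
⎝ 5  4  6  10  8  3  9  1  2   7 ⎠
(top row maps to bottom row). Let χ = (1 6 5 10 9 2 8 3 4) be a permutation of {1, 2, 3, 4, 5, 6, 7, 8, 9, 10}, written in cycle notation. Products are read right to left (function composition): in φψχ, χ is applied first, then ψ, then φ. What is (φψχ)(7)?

(φψχ)(7) = φ(ψ(χ(7))). χ(7) = 7, then ψ(7) = 9, then φ(9) = 10, so the result is 10.

10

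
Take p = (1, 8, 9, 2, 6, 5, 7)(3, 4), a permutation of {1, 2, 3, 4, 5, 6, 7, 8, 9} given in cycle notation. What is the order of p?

14

The disjoint cycles have lengths 7, 2.
The order of p is the least common multiple of its cycle lengths: lcm(7, 2) = 14.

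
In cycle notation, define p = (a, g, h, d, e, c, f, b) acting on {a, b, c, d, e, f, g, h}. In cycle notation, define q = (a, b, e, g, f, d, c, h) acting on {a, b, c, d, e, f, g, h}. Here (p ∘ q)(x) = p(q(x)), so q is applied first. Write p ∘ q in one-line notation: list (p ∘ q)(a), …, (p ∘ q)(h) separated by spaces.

For each element, apply q then p: a → b → a; b → e → c; c → h → d; d → c → f; e → g → h; f → d → e; g → f → b; h → a → g.
Collecting the images, p ∘ q = [a c d f h e b g].

a c d f h e b g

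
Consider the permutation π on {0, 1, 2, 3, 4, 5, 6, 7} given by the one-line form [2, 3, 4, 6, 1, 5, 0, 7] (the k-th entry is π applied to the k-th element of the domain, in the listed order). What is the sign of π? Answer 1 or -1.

-1

In disjoint-cycle form the cycle lengths are 6, 1, 1.
A cycle of length ℓ contributes ℓ−1 transpositions, so π is a product of 5 transpositions — odd.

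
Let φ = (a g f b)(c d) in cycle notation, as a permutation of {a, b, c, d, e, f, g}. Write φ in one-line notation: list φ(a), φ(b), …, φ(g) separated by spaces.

Each element maps to the next entry in its cycle (wrapping to the front): a↦g, b↦a, c↦d, d↦c, e↦e, f↦b, g↦f.
So the one-line form is g a d c e b f.

g a d c e b f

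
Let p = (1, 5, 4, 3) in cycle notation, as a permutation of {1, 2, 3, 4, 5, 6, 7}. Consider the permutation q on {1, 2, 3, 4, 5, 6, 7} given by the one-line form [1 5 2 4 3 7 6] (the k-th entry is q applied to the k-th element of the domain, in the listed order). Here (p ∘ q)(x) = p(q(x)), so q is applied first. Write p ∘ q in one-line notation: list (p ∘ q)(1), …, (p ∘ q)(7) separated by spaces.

5 4 2 3 1 7 6

(p ∘ q)(x) = p(q(x)). Computing each image: p(q(1)) = p(1) = 5, p(q(2)) = p(5) = 4, p(q(3)) = p(2) = 2, p(q(4)) = p(4) = 3, p(q(5)) = p(3) = 1, p(q(6)) = p(7) = 7, p(q(7)) = p(6) = 6.
Hence p ∘ q = [5 4 2 3 1 7 6].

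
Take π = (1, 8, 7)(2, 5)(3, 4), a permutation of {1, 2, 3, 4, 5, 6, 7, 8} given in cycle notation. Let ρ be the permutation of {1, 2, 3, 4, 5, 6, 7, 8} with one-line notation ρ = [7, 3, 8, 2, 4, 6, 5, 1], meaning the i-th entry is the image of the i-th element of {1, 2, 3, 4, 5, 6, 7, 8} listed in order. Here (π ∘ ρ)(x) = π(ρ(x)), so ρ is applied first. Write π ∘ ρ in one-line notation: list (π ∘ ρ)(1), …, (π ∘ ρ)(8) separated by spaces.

1 4 7 5 3 6 2 8

Chase each element through ρ then π: 1 → 7 → 1; 2 → 3 → 4; 3 → 8 → 7; 4 → 2 → 5; 5 → 4 → 3; 6 → 6 → 6; 7 → 5 → 2; 8 → 1 → 8.
Collecting the images, π ∘ ρ = [1 4 7 5 3 6 2 8].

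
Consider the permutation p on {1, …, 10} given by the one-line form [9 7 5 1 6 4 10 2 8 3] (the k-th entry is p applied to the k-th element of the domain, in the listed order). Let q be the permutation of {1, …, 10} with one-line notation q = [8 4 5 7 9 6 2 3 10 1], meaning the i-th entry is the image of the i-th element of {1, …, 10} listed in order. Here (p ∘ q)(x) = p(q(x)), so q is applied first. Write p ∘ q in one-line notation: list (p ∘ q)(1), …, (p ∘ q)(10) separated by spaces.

2 1 6 10 8 4 7 5 3 9

(p ∘ q)(x) = p(q(x)). Computing each image: p(q(1)) = p(8) = 2, p(q(2)) = p(4) = 1, p(q(3)) = p(5) = 6, p(q(4)) = p(7) = 10, p(q(5)) = p(9) = 8, p(q(6)) = p(6) = 4, p(q(7)) = p(2) = 7, p(q(8)) = p(3) = 5, p(q(9)) = p(10) = 3, p(q(10)) = p(1) = 9.
Hence p ∘ q = [2 1 6 10 8 4 7 5 3 9].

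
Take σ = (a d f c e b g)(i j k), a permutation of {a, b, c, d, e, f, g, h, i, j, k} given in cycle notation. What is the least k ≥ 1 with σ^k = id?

21

The disjoint cycles have lengths 7, 3, 1.
The order is lcm(7, 3) = 21.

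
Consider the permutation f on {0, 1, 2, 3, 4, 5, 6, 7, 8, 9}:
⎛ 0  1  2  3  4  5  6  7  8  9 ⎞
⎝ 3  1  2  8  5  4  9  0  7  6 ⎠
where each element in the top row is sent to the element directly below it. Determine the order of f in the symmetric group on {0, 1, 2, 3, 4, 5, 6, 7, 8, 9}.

4

The disjoint-cycle form of f has cycle lengths 4, 2, 2, 1, 1.
Since disjoint cycles commute, ord(f) = lcm(4, 2, 2) = 4.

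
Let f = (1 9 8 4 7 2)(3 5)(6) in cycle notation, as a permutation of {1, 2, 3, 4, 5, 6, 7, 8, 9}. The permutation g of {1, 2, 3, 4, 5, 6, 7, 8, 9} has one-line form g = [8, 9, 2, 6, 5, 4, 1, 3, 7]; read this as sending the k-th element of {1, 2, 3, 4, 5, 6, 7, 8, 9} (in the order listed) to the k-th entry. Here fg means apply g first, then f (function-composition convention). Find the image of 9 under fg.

First apply g: g(9) = 7, then f(7) = 2. Thus (fg)(9) = 2.

2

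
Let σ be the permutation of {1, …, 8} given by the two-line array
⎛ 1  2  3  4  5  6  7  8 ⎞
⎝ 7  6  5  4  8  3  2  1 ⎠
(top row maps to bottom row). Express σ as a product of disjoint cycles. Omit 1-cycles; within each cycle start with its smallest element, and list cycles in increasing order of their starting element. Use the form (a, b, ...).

(1, 7, 2, 6, 3, 5, 8)

Iterating σ from 1 gives 1 → 7 → 2 → 6 → 3 → 5 → 8 → 1; that is the 7-cycle (1, 7, 2, 6, 3, 5, 8).
Repeating from the next unused element and collecting all non-trivial cycles gives (1, 7, 2, 6, 3, 5, 8).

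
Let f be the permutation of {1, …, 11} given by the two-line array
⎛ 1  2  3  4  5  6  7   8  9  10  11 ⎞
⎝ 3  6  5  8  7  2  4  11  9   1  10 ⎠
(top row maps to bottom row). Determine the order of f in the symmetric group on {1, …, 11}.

8

Writing f as disjoint cycles, the cycle lengths are 8, 2, 1.
The order is lcm(8, 2) = 8.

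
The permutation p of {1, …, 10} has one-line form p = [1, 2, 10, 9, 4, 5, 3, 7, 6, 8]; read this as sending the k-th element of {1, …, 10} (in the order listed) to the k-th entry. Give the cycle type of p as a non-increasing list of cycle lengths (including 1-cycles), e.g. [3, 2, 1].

The disjoint cycles are (1)(2)(3, 10, 8, 7)(4, 9, 6, 5), with lengths 4, 4, 1, 1 in non-increasing order.

[4, 4, 1, 1]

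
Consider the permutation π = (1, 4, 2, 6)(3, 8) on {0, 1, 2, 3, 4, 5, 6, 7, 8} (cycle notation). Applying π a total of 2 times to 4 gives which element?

6

4 lies in the 4-cycle (1, 4, 2, 6).
Advancing 2 steps from 4: 4 → 2 → 6.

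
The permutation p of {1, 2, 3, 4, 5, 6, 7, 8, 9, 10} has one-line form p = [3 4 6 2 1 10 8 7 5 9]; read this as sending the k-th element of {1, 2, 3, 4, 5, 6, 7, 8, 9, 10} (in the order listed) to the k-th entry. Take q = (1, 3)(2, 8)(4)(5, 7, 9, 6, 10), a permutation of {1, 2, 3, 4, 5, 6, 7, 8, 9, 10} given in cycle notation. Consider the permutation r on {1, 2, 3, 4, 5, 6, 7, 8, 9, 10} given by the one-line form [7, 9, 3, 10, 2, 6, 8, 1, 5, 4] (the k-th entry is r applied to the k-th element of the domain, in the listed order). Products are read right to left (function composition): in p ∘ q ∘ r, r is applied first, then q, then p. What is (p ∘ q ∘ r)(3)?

3

Chase 3: r(3) = 3; q(3) = 1; p(1) = 3. Hence (p ∘ q ∘ r)(3) = 3.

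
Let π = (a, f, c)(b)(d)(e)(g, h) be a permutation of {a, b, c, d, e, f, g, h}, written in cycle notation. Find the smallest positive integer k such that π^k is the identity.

6

The disjoint cycles have lengths 3, 2, 1, 1, 1.
The order of π is the least common multiple of its cycle lengths: lcm(3, 2) = 6.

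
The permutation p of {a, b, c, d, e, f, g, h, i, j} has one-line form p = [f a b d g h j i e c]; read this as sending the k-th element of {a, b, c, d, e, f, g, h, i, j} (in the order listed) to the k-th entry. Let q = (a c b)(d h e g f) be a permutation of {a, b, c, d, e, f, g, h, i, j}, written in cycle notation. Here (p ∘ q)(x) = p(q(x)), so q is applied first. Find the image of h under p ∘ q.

q(h) = e, then p(e) = g; composing gives (p ∘ q)(h) = g.

g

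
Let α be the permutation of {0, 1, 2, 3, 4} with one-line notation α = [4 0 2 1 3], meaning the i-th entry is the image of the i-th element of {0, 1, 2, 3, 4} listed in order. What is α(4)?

4 is element number 5 of the domain, and entry number 5 of the one-line form is 3, so α(4) = 3.

3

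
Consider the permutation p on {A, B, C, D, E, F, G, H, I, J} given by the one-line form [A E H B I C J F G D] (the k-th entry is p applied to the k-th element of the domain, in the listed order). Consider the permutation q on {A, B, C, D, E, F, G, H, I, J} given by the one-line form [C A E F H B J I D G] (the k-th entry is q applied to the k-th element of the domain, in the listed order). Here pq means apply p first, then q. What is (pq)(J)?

First apply p: p(J) = D, then q(D) = F. Thus (pq)(J) = F.

F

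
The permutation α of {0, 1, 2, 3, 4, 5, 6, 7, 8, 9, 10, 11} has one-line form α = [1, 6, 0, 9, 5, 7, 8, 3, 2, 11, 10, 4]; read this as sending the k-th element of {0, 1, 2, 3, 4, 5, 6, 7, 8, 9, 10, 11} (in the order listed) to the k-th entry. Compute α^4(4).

Tracing 4 → 5 → … returns to 4 after 6 steps, so 4 lies in a 6-cycle (3, 9, 11, 4, 5, 7).
Advancing 4 steps from 4: 4 → 5 → 7 → 3 → 9.

9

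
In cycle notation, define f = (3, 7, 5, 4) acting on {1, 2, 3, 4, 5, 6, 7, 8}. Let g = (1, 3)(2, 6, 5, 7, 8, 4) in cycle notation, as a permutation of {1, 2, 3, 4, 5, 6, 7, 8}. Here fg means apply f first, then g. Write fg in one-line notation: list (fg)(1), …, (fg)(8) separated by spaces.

3 6 8 1 2 5 7 4

(fg)(x) = g(f(x)). Computing each image: g(f(1)) = g(1) = 3, g(f(2)) = g(2) = 6, g(f(3)) = g(7) = 8, g(f(4)) = g(3) = 1, g(f(5)) = g(4) = 2, g(f(6)) = g(6) = 5, g(f(7)) = g(5) = 7, g(f(8)) = g(8) = 4.
Hence fg = [3 6 8 1 2 5 7 4].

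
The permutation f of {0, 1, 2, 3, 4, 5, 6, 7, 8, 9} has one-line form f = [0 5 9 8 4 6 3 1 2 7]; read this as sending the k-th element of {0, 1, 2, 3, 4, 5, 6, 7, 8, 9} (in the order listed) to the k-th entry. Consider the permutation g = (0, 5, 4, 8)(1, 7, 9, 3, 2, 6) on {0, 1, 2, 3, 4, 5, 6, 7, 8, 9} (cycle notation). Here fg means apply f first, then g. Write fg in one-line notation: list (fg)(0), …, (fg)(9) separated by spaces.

5 4 3 0 8 1 2 7 6 9

(fg)(x) = g(f(x)). Computing each image: g(f(0)) = g(0) = 5, g(f(1)) = g(5) = 4, g(f(2)) = g(9) = 3, g(f(3)) = g(8) = 0, g(f(4)) = g(4) = 8, g(f(5)) = g(6) = 1, g(f(6)) = g(3) = 2, g(f(7)) = g(1) = 7, g(f(8)) = g(2) = 6, g(f(9)) = g(7) = 9.
Hence fg = [5 4 3 0 8 1 2 7 6 9].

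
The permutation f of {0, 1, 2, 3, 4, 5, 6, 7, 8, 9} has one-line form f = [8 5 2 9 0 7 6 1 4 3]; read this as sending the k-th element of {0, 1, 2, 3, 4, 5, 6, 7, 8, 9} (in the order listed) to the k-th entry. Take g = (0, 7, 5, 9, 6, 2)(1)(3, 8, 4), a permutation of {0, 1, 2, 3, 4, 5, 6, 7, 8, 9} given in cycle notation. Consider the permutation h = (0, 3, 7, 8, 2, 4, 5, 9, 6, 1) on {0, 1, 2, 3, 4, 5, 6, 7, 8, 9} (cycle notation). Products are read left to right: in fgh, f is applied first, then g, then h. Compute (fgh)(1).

6

Apply the permutations in order: f(1) = 5, then g(5) = 9, then h(9) = 6. So (fgh)(1) = 6.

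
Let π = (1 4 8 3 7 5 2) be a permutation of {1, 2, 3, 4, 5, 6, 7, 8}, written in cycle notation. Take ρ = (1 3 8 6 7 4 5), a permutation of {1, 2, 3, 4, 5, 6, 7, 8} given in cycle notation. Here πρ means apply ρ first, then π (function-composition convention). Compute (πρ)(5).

4

(πρ)(5) = π(ρ(5)). ρ(5) = 1, then π(1) = 4. So (πρ)(5) = 4.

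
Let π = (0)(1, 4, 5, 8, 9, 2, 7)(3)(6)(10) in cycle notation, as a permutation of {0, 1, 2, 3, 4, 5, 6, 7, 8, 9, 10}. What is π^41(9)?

9 lies in the 7-cycle (1, 4, 5, 8, 9, 2, 7).
Since the cycle has length 7, π^41 acts on it the same as π^6 (41 mod 7 = 6).
Advancing 6 steps from 9: 9 → 2 → 7 → 1 → 4 → 5 → 8.

8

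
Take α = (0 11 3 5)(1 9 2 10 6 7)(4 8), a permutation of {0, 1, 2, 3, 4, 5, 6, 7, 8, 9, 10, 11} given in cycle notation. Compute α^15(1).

10

1 lies in the 6-cycle (1 9 2 10 6 7).
Since the cycle has length 6, α^15 acts on it the same as α^3 (15 mod 6 = 3).
Stepping 3 places around the cycle: 1 → 9 → 2 → 10.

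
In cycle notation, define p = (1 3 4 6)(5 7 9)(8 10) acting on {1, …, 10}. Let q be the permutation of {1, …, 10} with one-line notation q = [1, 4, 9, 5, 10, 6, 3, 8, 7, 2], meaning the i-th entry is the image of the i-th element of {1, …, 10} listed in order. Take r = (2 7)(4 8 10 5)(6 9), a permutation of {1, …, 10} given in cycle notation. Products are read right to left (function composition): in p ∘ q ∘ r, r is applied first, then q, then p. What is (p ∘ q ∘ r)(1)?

3

(p ∘ q ∘ r)(1) = p(q(r(1))). r(1) = 1, then q(1) = 1, then p(1) = 3, so the result is 3.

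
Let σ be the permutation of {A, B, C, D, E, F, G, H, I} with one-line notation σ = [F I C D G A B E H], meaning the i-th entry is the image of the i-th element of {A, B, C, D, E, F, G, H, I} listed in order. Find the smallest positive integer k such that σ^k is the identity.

The disjoint-cycle form of σ has cycle lengths 5, 2, 1, 1.
The order is lcm(5, 2) = 10.

10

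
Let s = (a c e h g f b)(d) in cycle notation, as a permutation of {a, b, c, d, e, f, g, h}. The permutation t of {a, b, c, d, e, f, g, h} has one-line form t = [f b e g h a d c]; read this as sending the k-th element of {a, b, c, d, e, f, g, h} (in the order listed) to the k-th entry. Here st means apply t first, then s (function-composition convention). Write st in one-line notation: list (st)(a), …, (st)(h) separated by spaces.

Chase each element through t then s: a → f → b; b → b → a; c → e → h; d → g → f; e → h → g; f → a → c; g → d → d; h → c → e.
So st in one-line form is b a h f g c d e.

b a h f g c d e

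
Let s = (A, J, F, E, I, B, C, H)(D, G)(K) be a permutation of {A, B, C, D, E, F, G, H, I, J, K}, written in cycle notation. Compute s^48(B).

B lies in the 8-cycle (A, J, F, E, I, B, C, H).
Since the cycle has length 8, s^48 acts on it the same as s^0 (48 mod 8 = 0).
So s^48(B) = B.

B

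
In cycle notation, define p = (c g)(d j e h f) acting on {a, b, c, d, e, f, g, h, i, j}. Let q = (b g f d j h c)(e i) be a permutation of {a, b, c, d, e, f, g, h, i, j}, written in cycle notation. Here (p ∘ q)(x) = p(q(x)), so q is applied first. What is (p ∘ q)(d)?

(p ∘ q)(d) = p(q(d)). q(d) = j, then p(j) = e. So (p ∘ q)(d) = e.

e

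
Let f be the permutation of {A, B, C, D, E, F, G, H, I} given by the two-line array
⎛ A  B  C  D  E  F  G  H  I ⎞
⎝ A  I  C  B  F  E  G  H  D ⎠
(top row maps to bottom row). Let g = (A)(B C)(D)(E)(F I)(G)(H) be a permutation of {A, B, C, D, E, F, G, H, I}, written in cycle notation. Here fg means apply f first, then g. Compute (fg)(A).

f(A) = A, then g(A) = A; composing gives (fg)(A) = A.

A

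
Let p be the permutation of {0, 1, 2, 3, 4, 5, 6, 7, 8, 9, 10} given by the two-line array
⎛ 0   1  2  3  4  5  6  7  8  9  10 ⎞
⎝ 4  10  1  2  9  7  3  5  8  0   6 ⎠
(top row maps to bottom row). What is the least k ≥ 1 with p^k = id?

Writing p as disjoint cycles, the cycle lengths are 5, 3, 2, 1.
The order of p is the least common multiple of its cycle lengths: lcm(5, 3, 2) = 30.

30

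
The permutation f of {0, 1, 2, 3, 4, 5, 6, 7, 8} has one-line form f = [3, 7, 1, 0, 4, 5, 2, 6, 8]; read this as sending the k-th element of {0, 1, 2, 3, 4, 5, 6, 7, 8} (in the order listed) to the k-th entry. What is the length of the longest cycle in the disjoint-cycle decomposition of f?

4

Decomposing into disjoint cycles gives (0, 3)(1, 7, 6, 2); the longest has length 4.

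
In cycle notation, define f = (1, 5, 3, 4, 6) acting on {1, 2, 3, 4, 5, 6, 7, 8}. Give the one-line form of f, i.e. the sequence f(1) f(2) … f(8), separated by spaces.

Image by image: 1→5, 2→2, 3→4, 4→6, 5→3, 6→1, 7→7, 8→8.
So the one-line form is 5 2 4 6 3 1 7 8.

5 2 4 6 3 1 7 8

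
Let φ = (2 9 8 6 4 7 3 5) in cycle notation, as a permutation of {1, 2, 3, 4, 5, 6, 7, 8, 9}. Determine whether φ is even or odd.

odd

The cycle lengths are 8, 1.
A cycle is odd iff its length is even; φ has 1 even-length cycle, so sgn(φ) = (−1)^1 and φ is odd.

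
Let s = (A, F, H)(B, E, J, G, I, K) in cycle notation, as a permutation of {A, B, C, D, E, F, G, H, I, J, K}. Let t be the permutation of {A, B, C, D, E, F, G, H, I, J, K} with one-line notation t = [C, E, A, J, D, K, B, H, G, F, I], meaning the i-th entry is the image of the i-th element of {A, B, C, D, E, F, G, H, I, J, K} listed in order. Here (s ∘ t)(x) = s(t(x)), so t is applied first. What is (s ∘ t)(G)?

E

t(G) = B, then s(B) = E; composing gives (s ∘ t)(G) = E.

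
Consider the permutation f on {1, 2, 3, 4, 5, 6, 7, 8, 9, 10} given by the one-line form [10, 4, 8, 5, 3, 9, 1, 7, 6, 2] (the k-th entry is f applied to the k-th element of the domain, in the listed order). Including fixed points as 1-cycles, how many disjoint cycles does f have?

2

The cycle decomposition is (1 10 2 4 5 3 8 7)(6 9), which has 2 cycles (counting 1-cycles).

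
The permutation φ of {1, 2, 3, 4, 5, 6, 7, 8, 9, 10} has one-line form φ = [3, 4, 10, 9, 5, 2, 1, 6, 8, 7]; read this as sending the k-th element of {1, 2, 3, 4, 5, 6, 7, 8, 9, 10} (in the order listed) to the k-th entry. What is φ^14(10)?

Tracing 10 → 7 → … returns to 10 after 4 steps, so 10 lies in a 4-cycle (1 3 10 7).
On a 4-cycle, φ^4 is the identity, so φ^14 = φ^2 there (14 ≡ 2 mod 4).
Advancing 2 steps from 10: 10 → 7 → 1.

1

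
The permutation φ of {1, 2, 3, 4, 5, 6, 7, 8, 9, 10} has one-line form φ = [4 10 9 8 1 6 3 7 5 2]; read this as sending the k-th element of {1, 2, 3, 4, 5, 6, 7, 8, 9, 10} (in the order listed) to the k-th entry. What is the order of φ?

14

Writing φ as disjoint cycles, the cycle lengths are 7, 2, 1.
The order is lcm(7, 2) = 14.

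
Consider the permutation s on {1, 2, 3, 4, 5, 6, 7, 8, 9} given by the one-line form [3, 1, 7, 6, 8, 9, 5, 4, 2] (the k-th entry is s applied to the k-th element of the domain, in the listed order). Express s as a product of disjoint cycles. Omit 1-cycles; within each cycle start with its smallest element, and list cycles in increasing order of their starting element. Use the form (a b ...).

Iterating s from 1 gives 1 → 3 → 7 → 5 → 8 → 4 → 6 → 9 → 2 → 1; that is the 9-cycle (1 3 7 5 8 4 6 9 2).
Continuing from each remaining unvisited element yields (1 3 7 5 8 4 6 9 2).

(1 3 7 5 8 4 6 9 2)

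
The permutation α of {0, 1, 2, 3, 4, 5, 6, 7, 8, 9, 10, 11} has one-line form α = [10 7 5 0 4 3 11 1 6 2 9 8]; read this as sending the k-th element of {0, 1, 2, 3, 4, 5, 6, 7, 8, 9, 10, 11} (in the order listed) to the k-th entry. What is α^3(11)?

11

Tracing 11 → 8 → … returns to 11 after 3 steps, so 11 lies in a 3-cycle (6, 11, 8).
Powers repeat with period 3 on this cycle, and 3 mod 3 = 0, so α^3(11) = α^0(11).
So α^3(11) = 11.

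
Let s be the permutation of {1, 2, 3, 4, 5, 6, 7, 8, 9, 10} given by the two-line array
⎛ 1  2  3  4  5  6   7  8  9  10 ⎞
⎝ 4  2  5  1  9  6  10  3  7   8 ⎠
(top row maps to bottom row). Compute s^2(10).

Tracing 10 → 8 → … returns to 10 after 6 steps, so 10 lies in a 6-cycle (3, 5, 9, 7, 10, 8).
Advancing 2 steps from 10: 10 → 8 → 3.

3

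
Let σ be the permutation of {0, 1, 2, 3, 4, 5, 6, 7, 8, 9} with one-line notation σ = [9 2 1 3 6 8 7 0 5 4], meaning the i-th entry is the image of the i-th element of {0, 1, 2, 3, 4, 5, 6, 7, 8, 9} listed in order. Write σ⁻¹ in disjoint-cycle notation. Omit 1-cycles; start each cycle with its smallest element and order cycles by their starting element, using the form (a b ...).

(0 7 6 4 9)(1 2)(5 8)

The cycle decomposition of σ is (0 9 4 6 7)(1 2)(5 8).
The inverse reverses every cycle; in canonical form, σ⁻¹ = (0 7 6 4 9)(1 2)(5 8).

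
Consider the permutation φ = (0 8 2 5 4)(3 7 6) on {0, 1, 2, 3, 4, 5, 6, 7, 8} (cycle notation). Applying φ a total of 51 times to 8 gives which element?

8 lies in the 5-cycle (0 8 2 5 4).
Since the cycle has length 5, φ^51 acts on it the same as φ^1 (51 mod 5 = 1).
Stepping 1 place around the cycle: 8 → 2.

2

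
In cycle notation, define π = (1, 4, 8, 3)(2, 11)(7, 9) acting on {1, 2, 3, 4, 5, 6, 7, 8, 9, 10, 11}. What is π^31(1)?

1 lies in the 4-cycle (1, 4, 8, 3).
Since the cycle has length 4, π^31 acts on it the same as π^3 (31 mod 4 = 3).
Advancing 3 steps from 1: 1 → 4 → 8 → 3.

3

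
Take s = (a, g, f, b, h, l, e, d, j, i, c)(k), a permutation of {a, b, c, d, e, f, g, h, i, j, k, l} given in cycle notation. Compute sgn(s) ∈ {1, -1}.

The cycle lengths are 11, 1.
A cycle is odd iff its length is even; s has 0 even-length cycles, so sgn(s) = (−1)^0 and s is even.

1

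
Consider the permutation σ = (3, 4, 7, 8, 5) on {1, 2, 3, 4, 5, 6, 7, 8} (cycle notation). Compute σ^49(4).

4 lies in the 5-cycle (3, 4, 7, 8, 5).
Since the cycle has length 5, σ^49 acts on it the same as σ^4 (49 mod 5 = 4).
Stepping 4 places around the cycle: 4 → 7 → 8 → 5 → 3.

3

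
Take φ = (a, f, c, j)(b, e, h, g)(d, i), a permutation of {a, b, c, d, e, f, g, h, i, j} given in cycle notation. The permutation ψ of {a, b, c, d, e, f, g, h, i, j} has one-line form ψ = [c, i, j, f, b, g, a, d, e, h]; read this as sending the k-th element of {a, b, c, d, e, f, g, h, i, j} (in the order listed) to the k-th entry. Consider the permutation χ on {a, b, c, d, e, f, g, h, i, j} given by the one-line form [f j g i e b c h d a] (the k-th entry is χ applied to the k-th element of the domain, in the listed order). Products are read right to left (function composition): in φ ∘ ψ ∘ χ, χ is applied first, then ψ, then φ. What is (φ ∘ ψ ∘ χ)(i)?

Apply the permutations in order: χ(i) = d, then ψ(d) = f, then φ(f) = c. So (φ ∘ ψ ∘ χ)(i) = c.

c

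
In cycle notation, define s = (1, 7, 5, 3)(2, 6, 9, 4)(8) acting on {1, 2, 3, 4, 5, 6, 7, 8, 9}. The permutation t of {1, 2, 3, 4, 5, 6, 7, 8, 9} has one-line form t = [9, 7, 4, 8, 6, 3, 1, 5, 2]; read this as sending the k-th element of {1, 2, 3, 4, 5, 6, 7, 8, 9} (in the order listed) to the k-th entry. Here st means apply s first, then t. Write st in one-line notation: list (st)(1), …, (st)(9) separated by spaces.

(st)(x) = t(s(x)). Computing each image: t(s(1)) = t(7) = 1, t(s(2)) = t(6) = 3, t(s(3)) = t(1) = 9, t(s(4)) = t(2) = 7, t(s(5)) = t(3) = 4, t(s(6)) = t(9) = 2, t(s(7)) = t(5) = 6, t(s(8)) = t(8) = 5, t(s(9)) = t(4) = 8.
Hence st = [1 3 9 7 4 2 6 5 8].

1 3 9 7 4 2 6 5 8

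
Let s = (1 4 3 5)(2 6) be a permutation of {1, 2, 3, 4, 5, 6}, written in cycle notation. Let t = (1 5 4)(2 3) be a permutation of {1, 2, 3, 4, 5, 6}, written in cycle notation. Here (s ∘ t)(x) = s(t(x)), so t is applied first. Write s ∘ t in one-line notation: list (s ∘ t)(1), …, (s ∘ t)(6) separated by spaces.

For each element, apply t then s: 1 → 5 → 1; 2 → 3 → 5; 3 → 2 → 6; 4 → 1 → 4; 5 → 4 → 3; 6 → 6 → 2.
So s ∘ t in one-line form is 1 5 6 4 3 2.

1 5 6 4 3 2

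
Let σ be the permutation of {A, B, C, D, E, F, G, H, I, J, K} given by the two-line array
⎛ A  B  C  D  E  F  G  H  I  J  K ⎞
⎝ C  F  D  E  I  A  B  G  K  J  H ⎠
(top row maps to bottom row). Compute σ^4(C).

K

Tracing C → D → … returns to C after 10 steps, so C lies in a 10-cycle (A C D E I K H G B F).
Advancing 4 steps from C: C → D → E → I → K.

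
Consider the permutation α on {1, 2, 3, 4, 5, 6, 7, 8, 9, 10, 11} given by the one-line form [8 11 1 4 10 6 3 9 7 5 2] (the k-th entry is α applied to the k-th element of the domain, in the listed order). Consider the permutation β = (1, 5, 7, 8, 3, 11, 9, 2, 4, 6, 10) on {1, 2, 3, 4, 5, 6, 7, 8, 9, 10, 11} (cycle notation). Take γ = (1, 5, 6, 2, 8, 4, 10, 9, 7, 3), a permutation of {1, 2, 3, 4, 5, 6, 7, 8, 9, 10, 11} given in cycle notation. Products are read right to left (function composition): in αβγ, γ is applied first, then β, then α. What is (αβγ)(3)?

Apply the permutations in order: γ(3) = 1, then β(1) = 5, then α(5) = 10. So (αβγ)(3) = 10.

10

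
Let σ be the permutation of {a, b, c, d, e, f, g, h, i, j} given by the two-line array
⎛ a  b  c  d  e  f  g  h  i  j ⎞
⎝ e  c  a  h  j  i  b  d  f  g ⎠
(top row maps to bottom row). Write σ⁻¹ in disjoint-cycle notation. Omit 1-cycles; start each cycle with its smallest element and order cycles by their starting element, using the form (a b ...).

First write σ in disjoint cycles: (a e j g b c)(d h)(f i).
The inverse reverses every cycle; in canonical form, σ⁻¹ = (a c b g j e)(d h)(f i).

(a c b g j e)(d h)(f i)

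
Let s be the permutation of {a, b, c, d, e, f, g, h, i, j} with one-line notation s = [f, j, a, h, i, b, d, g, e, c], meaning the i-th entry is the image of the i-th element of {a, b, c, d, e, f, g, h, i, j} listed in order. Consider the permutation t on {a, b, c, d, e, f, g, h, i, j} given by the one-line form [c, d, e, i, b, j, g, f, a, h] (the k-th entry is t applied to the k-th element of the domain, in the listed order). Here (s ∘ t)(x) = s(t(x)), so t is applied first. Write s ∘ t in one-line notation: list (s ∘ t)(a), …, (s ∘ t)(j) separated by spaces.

Chase each element through t then s: a → c → a; b → d → h; c → e → i; d → i → e; e → b → j; f → j → c; g → g → d; h → f → b; i → a → f; j → h → g.
So s ∘ t in one-line form is a h i e j c d b f g.

a h i e j c d b f g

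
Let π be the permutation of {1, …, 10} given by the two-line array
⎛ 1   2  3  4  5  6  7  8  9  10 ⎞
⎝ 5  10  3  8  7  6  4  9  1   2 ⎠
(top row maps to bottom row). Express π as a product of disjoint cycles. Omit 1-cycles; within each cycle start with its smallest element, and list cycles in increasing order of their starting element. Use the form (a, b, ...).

From 1: 1 → 5 → 7 → 4 → 8 → 9 → 1, closing the cycle (1, 5, 7, 4, 8, 9).
Continuing from each remaining unvisited element yields (1, 5, 7, 4, 8, 9)(2, 10).

(1, 5, 7, 4, 8, 9)(2, 10)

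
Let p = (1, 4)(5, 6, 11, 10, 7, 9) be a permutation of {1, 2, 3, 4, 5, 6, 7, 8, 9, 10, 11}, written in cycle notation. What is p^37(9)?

5

9 lies in the 6-cycle (5, 6, 11, 10, 7, 9).
Since the cycle has length 6, p^37 acts on it the same as p^1 (37 mod 6 = 1).
Advancing 1 step from 9: 9 → 5.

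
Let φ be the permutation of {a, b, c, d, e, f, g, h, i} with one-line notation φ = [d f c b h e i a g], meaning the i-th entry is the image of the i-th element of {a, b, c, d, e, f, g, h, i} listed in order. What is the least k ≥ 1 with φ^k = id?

6

Writing φ as disjoint cycles, the cycle lengths are 6, 2, 1.
The order of φ is the least common multiple of its cycle lengths: lcm(6, 2) = 6.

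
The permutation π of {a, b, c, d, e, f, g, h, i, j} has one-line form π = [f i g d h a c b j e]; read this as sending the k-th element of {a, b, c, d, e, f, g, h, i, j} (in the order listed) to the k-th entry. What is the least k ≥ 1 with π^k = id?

10

The disjoint-cycle form of π has cycle lengths 5, 2, 2, 1.
Since disjoint cycles commute, ord(π) = lcm(5, 2, 2) = 10.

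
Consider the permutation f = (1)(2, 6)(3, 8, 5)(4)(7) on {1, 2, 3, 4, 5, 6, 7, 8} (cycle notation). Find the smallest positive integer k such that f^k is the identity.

6

The disjoint cycles have lengths 3, 2, 1, 1, 1.
The order of f is the least common multiple of its cycle lengths: lcm(3, 2) = 6.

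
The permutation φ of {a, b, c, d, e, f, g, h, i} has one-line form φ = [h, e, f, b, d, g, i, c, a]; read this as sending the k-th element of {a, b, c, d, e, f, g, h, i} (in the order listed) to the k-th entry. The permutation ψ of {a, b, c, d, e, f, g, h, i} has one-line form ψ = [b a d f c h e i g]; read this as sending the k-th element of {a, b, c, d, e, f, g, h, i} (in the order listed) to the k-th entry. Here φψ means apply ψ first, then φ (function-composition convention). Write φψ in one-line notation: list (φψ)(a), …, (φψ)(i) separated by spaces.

For each element, apply ψ then φ: a → b → e; b → a → h; c → d → b; d → f → g; e → c → f; f → h → c; g → e → d; h → i → a; i → g → i.
Collecting the images, φψ = [e h b g f c d a i].

e h b g f c d a i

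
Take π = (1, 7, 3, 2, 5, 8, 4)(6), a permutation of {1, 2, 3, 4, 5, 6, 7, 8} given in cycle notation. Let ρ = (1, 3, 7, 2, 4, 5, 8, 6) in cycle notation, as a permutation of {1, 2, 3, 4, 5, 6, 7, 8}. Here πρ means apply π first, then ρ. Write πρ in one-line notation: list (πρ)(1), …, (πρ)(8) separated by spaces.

(πρ)(x) = ρ(π(x)). Computing each image: ρ(π(1)) = ρ(7) = 2, ρ(π(2)) = ρ(5) = 8, ρ(π(3)) = ρ(2) = 4, ρ(π(4)) = ρ(1) = 3, ρ(π(5)) = ρ(8) = 6, ρ(π(6)) = ρ(6) = 1, ρ(π(7)) = ρ(3) = 7, ρ(π(8)) = ρ(4) = 5.
Hence πρ = [2 8 4 3 6 1 7 5].

2 8 4 3 6 1 7 5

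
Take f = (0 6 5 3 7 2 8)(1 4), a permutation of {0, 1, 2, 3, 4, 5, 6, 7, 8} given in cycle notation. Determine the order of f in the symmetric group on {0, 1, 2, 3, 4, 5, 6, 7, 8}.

14

The disjoint cycles have lengths 7, 2.
The order of f is the least common multiple of its cycle lengths: lcm(7, 2) = 14.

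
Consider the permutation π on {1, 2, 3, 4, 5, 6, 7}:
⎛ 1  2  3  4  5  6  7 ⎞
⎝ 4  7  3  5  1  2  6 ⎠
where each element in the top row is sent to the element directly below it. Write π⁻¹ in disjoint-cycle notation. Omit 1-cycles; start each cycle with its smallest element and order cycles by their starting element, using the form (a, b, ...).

(1, 5, 4)(2, 6, 7)

The cycle decomposition of π is (1, 4, 5)(2, 7, 6).
Reversing each cycle (and rotating so the smallest element leads) gives π⁻¹ = (1, 5, 4)(2, 6, 7).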